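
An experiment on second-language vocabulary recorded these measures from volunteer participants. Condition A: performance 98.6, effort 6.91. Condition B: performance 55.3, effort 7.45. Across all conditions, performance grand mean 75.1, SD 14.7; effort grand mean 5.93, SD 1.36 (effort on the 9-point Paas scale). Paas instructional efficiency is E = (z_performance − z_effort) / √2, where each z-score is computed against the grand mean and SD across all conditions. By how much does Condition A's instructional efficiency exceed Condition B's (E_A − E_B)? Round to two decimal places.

2.36

Condition A: z_P = (98.6 − 75.1)/14.7 = 1.5986; z_E = (6.91 − 5.93)/1.36 = 0.7206; E_A = (1.5986 − 0.7206)/√2 = 0.6208.
Condition B: z_P = (55.3 − 75.1)/14.7 = -1.3469; z_E = (7.45 − 5.93)/1.36 = 1.1176; E_B = (-1.3469 − 1.1176)/√2 = -1.7427.
E_A − E_B = 0.6208 − (-1.7427) = 2.3635 ≈ 2.36.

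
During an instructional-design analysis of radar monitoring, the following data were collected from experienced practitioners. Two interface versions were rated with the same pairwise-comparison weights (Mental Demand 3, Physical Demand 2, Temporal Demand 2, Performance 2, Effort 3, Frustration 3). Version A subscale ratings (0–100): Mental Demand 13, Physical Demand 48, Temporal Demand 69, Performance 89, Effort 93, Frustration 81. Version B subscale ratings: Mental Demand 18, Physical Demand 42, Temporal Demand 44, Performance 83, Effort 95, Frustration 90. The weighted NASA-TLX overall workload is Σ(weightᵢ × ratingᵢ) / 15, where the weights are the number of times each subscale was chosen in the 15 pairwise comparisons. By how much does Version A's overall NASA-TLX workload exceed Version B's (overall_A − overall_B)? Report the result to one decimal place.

1.7

Version A weighted sum = 3·13 + 2·48 + 2·69 + 2·89 + 3·93 + 3·81 = 39 + 96 + 138 + 178 + 279 + 243 = 973; overall_A = 973/15 = 64.8667.
Version B weighted sum = 3·18 + 2·42 + 2·44 + 2·83 + 3·95 + 3·90 = 54 + 84 + 88 + 166 + 285 + 270 = 947; overall_B = 947/15 = 63.1333.
Difference = 64.8667 − 63.1333 = 1.7334 ≈ 1.7.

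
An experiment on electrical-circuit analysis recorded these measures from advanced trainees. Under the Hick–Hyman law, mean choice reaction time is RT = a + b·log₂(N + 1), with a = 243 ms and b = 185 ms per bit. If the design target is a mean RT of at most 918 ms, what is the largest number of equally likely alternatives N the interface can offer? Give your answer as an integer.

Set 243 + 185·log₂(N + 1) ≤ 918.
log₂(N + 1) ≤ (918 − 243) / 185 = 3.6486.
N + 1 ≤ 2^3.6486 = 12.5412.
N ≤ 11.5412, so the largest integer N is 11.

11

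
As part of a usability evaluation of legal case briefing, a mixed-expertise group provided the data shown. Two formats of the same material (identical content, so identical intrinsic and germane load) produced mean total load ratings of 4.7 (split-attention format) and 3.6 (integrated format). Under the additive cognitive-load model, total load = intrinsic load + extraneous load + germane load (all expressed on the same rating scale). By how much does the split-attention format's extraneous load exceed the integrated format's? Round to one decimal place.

Intrinsic and germane load are equal across formats, so the difference in total load equals the difference in extraneous load.
Extraneous-load difference = 4.7 − 3.6 = 1.1.

1.1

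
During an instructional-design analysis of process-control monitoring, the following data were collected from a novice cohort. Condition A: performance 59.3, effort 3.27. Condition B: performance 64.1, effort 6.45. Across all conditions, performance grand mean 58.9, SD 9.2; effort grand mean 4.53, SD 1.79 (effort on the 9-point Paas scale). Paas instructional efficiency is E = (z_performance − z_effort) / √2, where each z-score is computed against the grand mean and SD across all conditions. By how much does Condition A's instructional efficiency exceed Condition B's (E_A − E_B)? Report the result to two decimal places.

0.89

Condition A: z_P = (59.3 − 58.9)/9.2 = 0.0435; z_E = (3.27 − 4.53)/1.79 = -0.7039; E_A = (0.0435 − (-0.7039))/√2 = 0.5285.
Condition B: z_P = (64.1 − 58.9)/9.2 = 0.5652; z_E = (6.45 − 4.53)/1.79 = 1.0726; E_B = (0.5652 − 1.0726)/√2 = -0.3588.
E_A − E_B = 0.5285 − (-0.3588) = 0.8873 ≈ 0.89.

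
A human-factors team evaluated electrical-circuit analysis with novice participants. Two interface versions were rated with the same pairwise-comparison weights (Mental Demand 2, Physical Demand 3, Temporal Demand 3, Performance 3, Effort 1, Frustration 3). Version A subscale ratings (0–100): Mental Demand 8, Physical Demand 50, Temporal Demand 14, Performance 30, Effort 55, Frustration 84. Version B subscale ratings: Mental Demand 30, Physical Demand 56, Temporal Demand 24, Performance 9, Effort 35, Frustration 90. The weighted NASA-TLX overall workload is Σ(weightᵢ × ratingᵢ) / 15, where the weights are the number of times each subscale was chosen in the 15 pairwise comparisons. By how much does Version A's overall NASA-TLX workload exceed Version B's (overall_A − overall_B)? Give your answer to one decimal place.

Version A weighted sum = 2·8 + 3·50 + 3·14 + 3·30 + 1·55 + 3·84 = 16 + 150 + 42 + 90 + 55 + 252 = 605; overall_A = 605/15 = 40.3333.
Version B weighted sum = 2·30 + 3·56 + 3·24 + 3·9 + 1·35 + 3·90 = 60 + 168 + 72 + 27 + 35 + 270 = 632; overall_B = 632/15 = 42.1333.
Difference = 40.3333 − 42.1333 = -1.8000 ≈ -1.8.

-1.8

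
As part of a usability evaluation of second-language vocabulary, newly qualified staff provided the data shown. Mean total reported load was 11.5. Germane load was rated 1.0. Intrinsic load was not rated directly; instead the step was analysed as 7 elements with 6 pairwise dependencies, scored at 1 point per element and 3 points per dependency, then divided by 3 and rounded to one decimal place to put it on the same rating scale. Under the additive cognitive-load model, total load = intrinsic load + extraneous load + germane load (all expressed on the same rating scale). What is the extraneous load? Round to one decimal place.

Intrinsic (element-interactivity): (7 × 1 + 6 × 3) / 3 = 25 / 3 = 8.3333 → 8.3.
extraneous load = total − intrinsic − germane
             = 11.5 − 8.3 − 1.0 = 2.2.

2.2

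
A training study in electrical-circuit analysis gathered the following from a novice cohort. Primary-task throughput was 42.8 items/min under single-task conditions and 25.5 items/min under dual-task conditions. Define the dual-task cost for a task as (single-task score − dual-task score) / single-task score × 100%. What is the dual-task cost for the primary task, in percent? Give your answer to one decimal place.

Cost = (42.8 − 25.5) / 42.8 × 100%
     = 17.3000 / 42.8 × 100% = 40.4206%.
≈ 40.4%.

40.4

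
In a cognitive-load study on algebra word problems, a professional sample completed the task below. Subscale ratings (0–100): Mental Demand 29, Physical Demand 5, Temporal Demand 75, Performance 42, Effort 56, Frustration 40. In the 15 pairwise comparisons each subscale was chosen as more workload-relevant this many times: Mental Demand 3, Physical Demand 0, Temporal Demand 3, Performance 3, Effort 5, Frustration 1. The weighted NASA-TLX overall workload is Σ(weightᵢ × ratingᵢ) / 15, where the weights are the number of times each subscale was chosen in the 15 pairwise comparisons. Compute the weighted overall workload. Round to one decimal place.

The tallies are the weights (they sum to 15).
Weighted sum = 3·29 + 0·5 + 3·75 + 3·42 + 5·56 + 1·40
            = 87 + 0 + 225 + 126 + 280 + 40 = 758.
Overall workload = 758 / 15 = 50.5333 ≈ 50.5.

50.5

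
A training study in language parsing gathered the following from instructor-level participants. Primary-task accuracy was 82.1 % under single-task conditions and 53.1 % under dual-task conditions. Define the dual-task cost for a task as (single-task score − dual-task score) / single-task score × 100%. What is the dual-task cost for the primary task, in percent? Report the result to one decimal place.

Cost = (82.1 − 53.1) / 82.1 × 100%
     = 29.0000 / 82.1 × 100% = 35.3228%.
≈ 35.3%.

35.3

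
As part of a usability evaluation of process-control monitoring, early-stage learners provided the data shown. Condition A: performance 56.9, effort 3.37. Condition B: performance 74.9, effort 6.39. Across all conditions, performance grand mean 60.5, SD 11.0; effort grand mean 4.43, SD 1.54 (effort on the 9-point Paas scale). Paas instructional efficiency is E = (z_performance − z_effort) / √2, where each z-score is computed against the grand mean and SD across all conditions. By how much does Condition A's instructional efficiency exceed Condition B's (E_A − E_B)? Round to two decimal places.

Condition A: z_P = (56.9 − 60.5)/11.0 = -0.3273; z_E = (3.37 − 4.43)/1.54 = -0.6883; E_A = (-0.3273 − (-0.6883))/√2 = 0.2553.
Condition B: z_P = (74.9 − 60.5)/11.0 = 1.3091; z_E = (6.39 − 4.43)/1.54 = 1.2727; E_B = (1.3091 − 1.2727)/√2 = 0.0257.
E_A − E_B = 0.2553 − 0.0257 = 0.2296 ≈ 0.23.

0.23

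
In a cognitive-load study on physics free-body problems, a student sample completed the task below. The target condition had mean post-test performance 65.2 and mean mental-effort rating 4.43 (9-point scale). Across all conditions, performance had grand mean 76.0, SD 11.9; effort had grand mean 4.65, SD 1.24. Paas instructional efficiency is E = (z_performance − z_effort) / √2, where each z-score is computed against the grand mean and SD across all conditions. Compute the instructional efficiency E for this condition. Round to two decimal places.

-0.52

z_performance = (65.2 − 76.0) / 11.9 = -10.8000 / 11.9 = -0.9076.
z_effort = (4.43 − 4.65) / 1.24 = -0.2200 / 1.24 = -0.1774.
z_P − z_E = -0.9076 − (-0.1774) = -0.7302.
E = -0.7302 / √2 = -0.7302 / 1.41421 = -0.5163 ≈ -0.52.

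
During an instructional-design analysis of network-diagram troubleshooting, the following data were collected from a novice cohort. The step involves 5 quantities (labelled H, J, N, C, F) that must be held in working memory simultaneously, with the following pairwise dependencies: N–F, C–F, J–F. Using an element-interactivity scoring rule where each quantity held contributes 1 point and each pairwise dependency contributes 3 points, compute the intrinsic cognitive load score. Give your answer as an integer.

Count of quantities held simultaneously: 5.
Count of pairwise dependencies listed: 3.
Element contribution: 5 × 1 = 5.
Interaction contribution: 3 × 3 = 9.
Intrinsic load = 5 + 9 = 14.

14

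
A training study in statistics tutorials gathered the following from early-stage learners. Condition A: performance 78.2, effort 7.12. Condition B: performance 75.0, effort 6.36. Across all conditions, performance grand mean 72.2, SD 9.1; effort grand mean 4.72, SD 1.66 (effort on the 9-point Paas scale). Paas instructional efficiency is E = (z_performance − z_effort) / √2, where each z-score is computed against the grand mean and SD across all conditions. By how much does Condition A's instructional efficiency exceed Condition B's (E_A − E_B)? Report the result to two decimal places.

Condition A: z_P = (78.2 − 72.2)/9.1 = 0.6593; z_E = (7.12 − 4.72)/1.66 = 1.4458; E_A = (0.6593 − 1.4458)/√2 = -0.5561.
Condition B: z_P = (75.0 − 72.2)/9.1 = 0.3077; z_E = (6.36 − 4.72)/1.66 = 0.9880; E_B = (0.3077 − 0.9880)/√2 = -0.4810.
E_A − E_B = -0.5561 − (-0.4810) = -0.0751 ≈ -0.08.

-0.08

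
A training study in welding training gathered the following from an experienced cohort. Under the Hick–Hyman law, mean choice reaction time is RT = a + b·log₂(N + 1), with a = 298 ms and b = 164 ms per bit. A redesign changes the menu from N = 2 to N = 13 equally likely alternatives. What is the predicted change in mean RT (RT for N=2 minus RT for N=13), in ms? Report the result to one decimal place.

-364.5

RT(2) = 298 + 164·log₂(3) = 298 + 164·1.5850 = 557.9400 ms.
RT(13) = 298 + 164·log₂(14) = 298 + 164·3.8074 = 922.4136 ms.
Difference = 557.9400 − 922.4136 = -364.4736 ≈ -364.5 ms.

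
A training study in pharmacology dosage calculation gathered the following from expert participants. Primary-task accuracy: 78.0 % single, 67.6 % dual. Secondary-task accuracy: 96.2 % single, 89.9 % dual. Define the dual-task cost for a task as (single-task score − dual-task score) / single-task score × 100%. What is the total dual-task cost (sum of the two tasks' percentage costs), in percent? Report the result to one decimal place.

Primary cost = (78.0 − 67.6) / 78.0 × 100% = 13.3333%.
Secondary cost = (96.2 − 89.9) / 96.2 × 100% = 6.5489%.
Total = 13.3333% + 6.5489% = 19.8822% ≈ 19.9%.

19.9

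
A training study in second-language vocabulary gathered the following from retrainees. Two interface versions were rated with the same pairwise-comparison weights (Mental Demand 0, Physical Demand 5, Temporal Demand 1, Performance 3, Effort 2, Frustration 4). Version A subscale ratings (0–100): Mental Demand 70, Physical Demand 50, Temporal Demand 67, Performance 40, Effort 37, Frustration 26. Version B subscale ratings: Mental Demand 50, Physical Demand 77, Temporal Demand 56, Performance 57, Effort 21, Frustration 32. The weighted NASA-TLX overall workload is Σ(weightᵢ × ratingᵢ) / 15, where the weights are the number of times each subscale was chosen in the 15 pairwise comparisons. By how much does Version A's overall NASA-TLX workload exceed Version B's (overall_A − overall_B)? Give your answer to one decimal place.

-11.1

Version A weighted sum = 0·70 + 5·50 + 1·67 + 3·40 + 2·37 + 4·26 = 0 + 250 + 67 + 120 + 74 + 104 = 615; overall_A = 615/15 = 41.0000.
Version B weighted sum = 0·50 + 5·77 + 1·56 + 3·57 + 2·21 + 4·32 = 0 + 385 + 56 + 171 + 42 + 128 = 782; overall_B = 782/15 = 52.1333.
Difference = 41.0000 − 52.1333 = -11.1333 ≈ -11.1.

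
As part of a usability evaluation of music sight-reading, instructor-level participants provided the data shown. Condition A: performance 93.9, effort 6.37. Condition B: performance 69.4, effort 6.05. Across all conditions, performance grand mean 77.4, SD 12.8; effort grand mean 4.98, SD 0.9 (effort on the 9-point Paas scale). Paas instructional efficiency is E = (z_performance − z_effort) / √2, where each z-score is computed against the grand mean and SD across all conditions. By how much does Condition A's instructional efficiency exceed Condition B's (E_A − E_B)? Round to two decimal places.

Condition A: z_P = (93.9 − 77.4)/12.8 = 1.2891; z_E = (6.37 − 4.98)/0.9 = 1.5444; E_A = (1.2891 − 1.5444)/√2 = -0.1805.
Condition B: z_P = (69.4 − 77.4)/12.8 = -0.6250; z_E = (6.05 − 4.98)/0.9 = 1.1889; E_B = (-0.6250 − 1.1889)/√2 = -1.2826.
E_A − E_B = -0.1805 − (-1.2826) = 1.1021 ≈ 1.10.

1.10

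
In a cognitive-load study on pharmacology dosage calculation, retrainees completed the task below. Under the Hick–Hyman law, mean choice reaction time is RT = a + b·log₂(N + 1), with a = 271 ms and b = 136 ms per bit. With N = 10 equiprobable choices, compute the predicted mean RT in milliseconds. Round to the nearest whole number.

log₂(10 + 1) = log₂(11) = 3.4594.
RT = 271 + 136 × 3.4594 = 271 + 470.4784 = 741.4784 ms.
≈ 741 ms.

741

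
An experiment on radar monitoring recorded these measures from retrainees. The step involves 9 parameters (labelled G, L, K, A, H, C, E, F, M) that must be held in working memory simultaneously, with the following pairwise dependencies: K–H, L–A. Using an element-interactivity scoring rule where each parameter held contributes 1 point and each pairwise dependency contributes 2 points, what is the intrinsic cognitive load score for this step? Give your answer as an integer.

Count of parameters held simultaneously: 9.
Count of pairwise dependencies listed: 2.
Element contribution: 9 × 1 = 9.
Interaction contribution: 2 × 2 = 4.
Intrinsic load = 9 + 4 = 13.

13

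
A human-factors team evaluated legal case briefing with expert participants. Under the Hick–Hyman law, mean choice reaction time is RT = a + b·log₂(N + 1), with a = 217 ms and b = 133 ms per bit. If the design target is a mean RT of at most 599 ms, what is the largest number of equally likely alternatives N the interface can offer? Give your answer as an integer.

Set 217 + 133·log₂(N + 1) ≤ 599.
log₂(N + 1) ≤ (599 − 217) / 133 = 2.8722.
N + 1 ≤ 2^2.8722 = 7.3218.
N ≤ 6.3218, so the largest integer N is 6.

6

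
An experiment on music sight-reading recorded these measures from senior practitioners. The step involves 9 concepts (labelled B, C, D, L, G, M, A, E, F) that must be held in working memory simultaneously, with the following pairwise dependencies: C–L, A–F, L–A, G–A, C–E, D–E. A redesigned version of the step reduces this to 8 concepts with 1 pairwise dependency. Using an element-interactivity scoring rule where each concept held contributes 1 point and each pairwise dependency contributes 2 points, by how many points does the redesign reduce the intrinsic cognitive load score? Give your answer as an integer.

Original: 9 × 1 + 6 × 2 = 9 + 12 = 21.
Redesigned: 8 × 1 + 1 × 2 = 8 + 2 = 10.
Reduction = 21 − 10 = 11.

11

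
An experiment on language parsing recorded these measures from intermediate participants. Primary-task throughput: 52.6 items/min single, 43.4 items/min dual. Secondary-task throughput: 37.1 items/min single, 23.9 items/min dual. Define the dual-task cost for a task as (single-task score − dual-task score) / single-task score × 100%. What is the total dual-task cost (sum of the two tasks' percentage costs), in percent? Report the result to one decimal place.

53.1

Primary cost = (52.6 − 43.4) / 52.6 × 100% = 17.4905%.
Secondary cost = (37.1 − 23.9) / 37.1 × 100% = 35.5795%.
Total = 17.4905% + 35.5795% = 53.0700% ≈ 53.1%.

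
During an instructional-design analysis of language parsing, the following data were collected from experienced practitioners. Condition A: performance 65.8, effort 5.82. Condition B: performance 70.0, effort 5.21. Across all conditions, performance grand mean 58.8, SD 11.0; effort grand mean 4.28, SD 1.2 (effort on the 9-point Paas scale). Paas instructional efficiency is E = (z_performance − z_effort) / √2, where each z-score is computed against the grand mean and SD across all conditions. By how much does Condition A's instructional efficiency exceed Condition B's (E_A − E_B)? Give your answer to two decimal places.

-0.63

Condition A: z_P = (65.8 − 58.8)/11.0 = 0.6364; z_E = (5.82 − 4.28)/1.2 = 1.2833; E_A = (0.6364 − 1.2833)/√2 = -0.4574.
Condition B: z_P = (70.0 − 58.8)/11.0 = 1.0182; z_E = (5.21 − 4.28)/1.2 = 0.7750; E_B = (1.0182 − 0.7750)/√2 = 0.1720.
E_A − E_B = -0.4574 − 0.1720 = -0.6294 ≈ -0.63.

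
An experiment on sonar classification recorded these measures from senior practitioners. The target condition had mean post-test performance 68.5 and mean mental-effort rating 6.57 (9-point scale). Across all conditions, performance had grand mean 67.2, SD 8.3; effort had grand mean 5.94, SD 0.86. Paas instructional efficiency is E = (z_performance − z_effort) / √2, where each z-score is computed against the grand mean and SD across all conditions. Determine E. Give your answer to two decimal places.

-0.41

z_performance = (68.5 − 67.2) / 8.3 = 1.3000 / 8.3 = 0.1566.
z_effort = (6.57 − 5.94) / 0.86 = 0.6300 / 0.86 = 0.7326.
z_P − z_E = 0.1566 − 0.7326 = -0.5760.
E = -0.5760 / √2 = -0.5760 / 1.41421 = -0.4073 ≈ -0.41.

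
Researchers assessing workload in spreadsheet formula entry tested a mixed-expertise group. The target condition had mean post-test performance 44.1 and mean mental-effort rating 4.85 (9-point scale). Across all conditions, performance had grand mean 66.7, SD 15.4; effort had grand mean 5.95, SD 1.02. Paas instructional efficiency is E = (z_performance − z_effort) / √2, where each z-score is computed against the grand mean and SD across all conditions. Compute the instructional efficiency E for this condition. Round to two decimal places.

-0.28

z_performance = (44.1 − 66.7) / 15.4 = -22.6000 / 15.4 = -1.4675.
z_effort = (4.85 − 5.95) / 1.02 = -1.1000 / 1.02 = -1.0784.
z_P − z_E = -1.4675 − (-1.0784) = -0.3891.
E = -0.3891 / √2 = -0.3891 / 1.41421 = -0.2751 ≈ -0.28.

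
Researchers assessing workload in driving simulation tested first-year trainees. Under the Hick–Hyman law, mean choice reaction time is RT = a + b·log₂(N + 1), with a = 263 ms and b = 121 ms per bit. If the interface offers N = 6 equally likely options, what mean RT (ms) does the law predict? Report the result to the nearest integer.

log₂(6 + 1) = log₂(7) = 2.8074.
RT = 263 + 121 × 2.8074 = 263 + 339.6954 = 602.6954 ms.
≈ 603 ms.

603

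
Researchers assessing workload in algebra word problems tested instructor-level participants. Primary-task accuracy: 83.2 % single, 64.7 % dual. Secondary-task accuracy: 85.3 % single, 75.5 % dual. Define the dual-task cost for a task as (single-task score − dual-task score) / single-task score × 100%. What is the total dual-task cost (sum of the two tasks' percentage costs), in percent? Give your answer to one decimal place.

33.7

Primary cost = (83.2 − 64.7) / 83.2 × 100% = 22.2356%.
Secondary cost = (85.3 − 75.5) / 85.3 × 100% = 11.4889%.
Total = 22.2356% + 11.4889% = 33.7245% ≈ 33.7%.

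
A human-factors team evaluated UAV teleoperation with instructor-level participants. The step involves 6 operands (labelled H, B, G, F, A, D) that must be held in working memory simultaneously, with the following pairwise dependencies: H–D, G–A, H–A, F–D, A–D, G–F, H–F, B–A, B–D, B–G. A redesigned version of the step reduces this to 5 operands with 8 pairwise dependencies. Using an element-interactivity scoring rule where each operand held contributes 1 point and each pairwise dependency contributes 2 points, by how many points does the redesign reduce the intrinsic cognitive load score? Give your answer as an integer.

5

Original: 6 × 1 + 10 × 2 = 6 + 20 = 26.
Redesigned: 5 × 1 + 8 × 2 = 5 + 16 = 21.
Reduction = 26 − 21 = 5.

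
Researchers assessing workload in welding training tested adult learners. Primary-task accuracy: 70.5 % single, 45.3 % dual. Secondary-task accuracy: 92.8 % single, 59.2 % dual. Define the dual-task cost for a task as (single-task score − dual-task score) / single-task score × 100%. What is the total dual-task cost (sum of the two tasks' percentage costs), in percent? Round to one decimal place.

Primary cost = (70.5 − 45.3) / 70.5 × 100% = 35.7447%.
Secondary cost = (92.8 − 59.2) / 92.8 × 100% = 36.2069%.
Total = 35.7447% + 36.2069% = 71.9516% ≈ 72.0%.

72.0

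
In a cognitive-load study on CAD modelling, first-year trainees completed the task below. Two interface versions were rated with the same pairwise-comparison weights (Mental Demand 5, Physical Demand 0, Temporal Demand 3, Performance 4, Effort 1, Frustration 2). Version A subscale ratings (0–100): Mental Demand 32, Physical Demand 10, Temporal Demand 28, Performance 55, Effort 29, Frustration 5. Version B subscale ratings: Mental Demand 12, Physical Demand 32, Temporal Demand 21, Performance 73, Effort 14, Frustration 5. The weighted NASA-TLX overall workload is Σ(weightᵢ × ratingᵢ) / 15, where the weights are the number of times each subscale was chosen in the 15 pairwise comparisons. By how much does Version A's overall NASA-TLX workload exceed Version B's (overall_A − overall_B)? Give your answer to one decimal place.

4.3

Version A weighted sum = 5·32 + 0·10 + 3·28 + 4·55 + 1·29 + 2·5 = 160 + 0 + 84 + 220 + 29 + 10 = 503; overall_A = 503/15 = 33.5333.
Version B weighted sum = 5·12 + 0·32 + 3·21 + 4·73 + 1·14 + 2·5 = 60 + 0 + 63 + 292 + 14 + 10 = 439; overall_B = 439/15 = 29.2667.
Difference = 33.5333 − 29.2667 = 4.2666 ≈ 4.3.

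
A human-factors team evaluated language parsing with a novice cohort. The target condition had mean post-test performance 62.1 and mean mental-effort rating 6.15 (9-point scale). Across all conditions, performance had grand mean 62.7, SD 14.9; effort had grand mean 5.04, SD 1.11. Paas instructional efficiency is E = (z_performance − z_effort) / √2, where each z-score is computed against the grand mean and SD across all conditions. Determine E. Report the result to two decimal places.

z_performance = (62.1 − 62.7) / 14.9 = -0.6000 / 14.9 = -0.0403.
z_effort = (6.15 − 5.04) / 1.11 = 1.1100 / 1.11 = 1.0000.
z_P − z_E = -0.0403 − 1.0000 = -1.0403.
E = -1.0403 / √2 = -1.0403 / 1.41421 = -0.7356 ≈ -0.74.

-0.74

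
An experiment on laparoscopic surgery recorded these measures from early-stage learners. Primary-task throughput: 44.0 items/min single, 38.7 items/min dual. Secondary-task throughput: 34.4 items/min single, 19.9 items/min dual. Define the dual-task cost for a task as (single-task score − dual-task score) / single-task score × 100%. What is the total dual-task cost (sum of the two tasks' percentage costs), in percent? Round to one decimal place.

Primary cost = (44.0 − 38.7) / 44.0 × 100% = 12.0455%.
Secondary cost = (34.4 − 19.9) / 34.4 × 100% = 42.1512%.
Total = 12.0455% + 42.1512% = 54.1967% ≈ 54.2%.

54.2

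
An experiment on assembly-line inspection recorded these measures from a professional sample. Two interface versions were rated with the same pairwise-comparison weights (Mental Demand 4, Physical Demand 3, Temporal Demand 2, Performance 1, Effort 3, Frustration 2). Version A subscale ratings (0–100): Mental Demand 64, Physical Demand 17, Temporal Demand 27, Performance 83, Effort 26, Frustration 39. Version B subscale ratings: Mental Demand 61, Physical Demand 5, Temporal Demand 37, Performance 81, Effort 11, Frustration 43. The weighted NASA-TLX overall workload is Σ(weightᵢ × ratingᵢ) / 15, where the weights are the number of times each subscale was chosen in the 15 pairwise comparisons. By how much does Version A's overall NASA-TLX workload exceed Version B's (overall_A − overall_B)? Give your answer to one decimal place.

4.5

Version A weighted sum = 4·64 + 3·17 + 2·27 + 1·83 + 3·26 + 2·39 = 256 + 51 + 54 + 83 + 78 + 78 = 600; overall_A = 600/15 = 40.0000.
Version B weighted sum = 4·61 + 3·5 + 2·37 + 1·81 + 3·11 + 2·43 = 244 + 15 + 74 + 81 + 33 + 86 = 533; overall_B = 533/15 = 35.5333.
Difference = 40.0000 − 35.5333 = 4.4667 ≈ 4.5.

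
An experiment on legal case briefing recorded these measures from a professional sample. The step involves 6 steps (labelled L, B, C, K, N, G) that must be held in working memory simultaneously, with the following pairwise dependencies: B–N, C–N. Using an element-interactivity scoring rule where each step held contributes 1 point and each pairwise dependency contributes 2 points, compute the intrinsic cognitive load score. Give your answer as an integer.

Count of steps held simultaneously: 6.
Count of pairwise dependencies listed: 2.
Element contribution: 6 × 1 = 6.
Interaction contribution: 2 × 2 = 4.
Intrinsic load = 6 + 4 = 10.

10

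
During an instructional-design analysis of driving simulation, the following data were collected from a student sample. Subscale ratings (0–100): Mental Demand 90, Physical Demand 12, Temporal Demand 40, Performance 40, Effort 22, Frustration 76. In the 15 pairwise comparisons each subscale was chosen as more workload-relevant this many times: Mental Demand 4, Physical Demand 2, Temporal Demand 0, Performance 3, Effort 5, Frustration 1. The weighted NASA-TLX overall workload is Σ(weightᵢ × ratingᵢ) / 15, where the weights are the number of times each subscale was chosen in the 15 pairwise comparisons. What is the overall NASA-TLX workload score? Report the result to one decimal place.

The tallies are the weights (they sum to 15).
Weighted sum = 4·90 + 2·12 + 0·40 + 3·40 + 5·22 + 1·76
            = 360 + 24 + 0 + 120 + 110 + 76 = 690.
Overall workload = 690 / 15 = 46.0000 ≈ 46.0.

46.0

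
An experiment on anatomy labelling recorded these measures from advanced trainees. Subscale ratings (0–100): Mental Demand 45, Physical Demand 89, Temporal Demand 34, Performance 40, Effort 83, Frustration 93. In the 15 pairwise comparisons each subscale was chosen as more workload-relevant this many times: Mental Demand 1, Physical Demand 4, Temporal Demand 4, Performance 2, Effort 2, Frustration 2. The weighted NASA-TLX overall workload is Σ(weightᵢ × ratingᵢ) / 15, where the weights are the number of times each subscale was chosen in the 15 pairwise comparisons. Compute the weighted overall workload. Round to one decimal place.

64.6

The tallies are the weights (they sum to 15).
Weighted sum = 1·45 + 4·89 + 4·34 + 2·40 + 2·83 + 2·93
            = 45 + 356 + 136 + 80 + 166 + 186 = 969.
Overall workload = 969 / 15 = 64.6000 ≈ 64.6.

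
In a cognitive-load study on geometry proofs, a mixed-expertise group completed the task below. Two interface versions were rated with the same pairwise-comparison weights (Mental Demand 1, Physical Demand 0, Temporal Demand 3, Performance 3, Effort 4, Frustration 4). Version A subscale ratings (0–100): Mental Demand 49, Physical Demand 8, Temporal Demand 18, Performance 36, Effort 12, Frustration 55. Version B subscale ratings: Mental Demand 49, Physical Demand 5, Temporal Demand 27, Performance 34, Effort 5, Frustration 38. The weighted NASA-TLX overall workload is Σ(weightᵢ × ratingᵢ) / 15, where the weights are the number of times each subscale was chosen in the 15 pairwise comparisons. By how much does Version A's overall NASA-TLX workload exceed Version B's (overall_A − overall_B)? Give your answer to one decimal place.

5.0

Version A weighted sum = 1·49 + 0·8 + 3·18 + 3·36 + 4·12 + 4·55 = 49 + 0 + 54 + 108 + 48 + 220 = 479; overall_A = 479/15 = 31.9333.
Version B weighted sum = 1·49 + 0·5 + 3·27 + 3·34 + 4·5 + 4·38 = 49 + 0 + 81 + 102 + 20 + 152 = 404; overall_B = 404/15 = 26.9333.
Difference = 31.9333 − 26.9333 = 5.0000 ≈ 5.0.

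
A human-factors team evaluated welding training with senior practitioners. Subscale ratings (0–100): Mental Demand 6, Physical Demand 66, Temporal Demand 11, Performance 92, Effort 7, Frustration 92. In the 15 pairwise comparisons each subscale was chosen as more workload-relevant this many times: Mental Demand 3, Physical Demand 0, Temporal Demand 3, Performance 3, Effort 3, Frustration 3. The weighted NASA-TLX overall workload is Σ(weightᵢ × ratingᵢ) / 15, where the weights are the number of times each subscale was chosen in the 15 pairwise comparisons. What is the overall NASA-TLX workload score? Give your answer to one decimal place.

The tallies are the weights (they sum to 15).
Weighted sum = 3·6 + 0·66 + 3·11 + 3·92 + 3·7 + 3·92
            = 18 + 0 + 33 + 276 + 21 + 276 = 624.
Overall workload = 624 / 15 = 41.6000 ≈ 41.6.

41.6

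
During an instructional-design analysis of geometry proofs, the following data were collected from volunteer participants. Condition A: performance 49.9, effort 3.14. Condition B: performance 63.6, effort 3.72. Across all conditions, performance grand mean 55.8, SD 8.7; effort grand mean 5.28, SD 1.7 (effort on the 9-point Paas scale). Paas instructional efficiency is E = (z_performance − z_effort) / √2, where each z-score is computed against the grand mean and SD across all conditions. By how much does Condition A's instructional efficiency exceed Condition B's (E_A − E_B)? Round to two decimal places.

-0.87

Condition A: z_P = (49.9 − 55.8)/8.7 = -0.6782; z_E = (3.14 − 5.28)/1.7 = -1.2588; E_A = (-0.6782 − (-1.2588))/√2 = 0.4105.
Condition B: z_P = (63.6 − 55.8)/8.7 = 0.8966; z_E = (3.72 − 5.28)/1.7 = -0.9176; E_B = (0.8966 − (-0.9176))/√2 = 1.2828.
E_A − E_B = 0.4105 − 1.2828 = -0.8723 ≈ -0.87.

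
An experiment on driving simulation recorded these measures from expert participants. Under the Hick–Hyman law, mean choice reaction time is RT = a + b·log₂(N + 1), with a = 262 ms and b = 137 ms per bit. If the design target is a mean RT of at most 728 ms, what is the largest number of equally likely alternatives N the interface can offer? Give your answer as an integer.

9

Set 262 + 137·log₂(N + 1) ≤ 728.
log₂(N + 1) ≤ (728 − 262) / 137 = 3.4015.
N + 1 ≤ 2^3.4015 = 10.5670.
N ≤ 9.5670, so the largest integer N is 9.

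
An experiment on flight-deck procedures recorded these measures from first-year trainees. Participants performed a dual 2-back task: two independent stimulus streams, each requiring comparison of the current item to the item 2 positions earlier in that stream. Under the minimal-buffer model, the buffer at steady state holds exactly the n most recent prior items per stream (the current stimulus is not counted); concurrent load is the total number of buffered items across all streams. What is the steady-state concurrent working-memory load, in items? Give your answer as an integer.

Each stream's buffer holds its 2 most recent prior items.
Two independent streams: 2 × 2 = 4 buffered items at steady state.

4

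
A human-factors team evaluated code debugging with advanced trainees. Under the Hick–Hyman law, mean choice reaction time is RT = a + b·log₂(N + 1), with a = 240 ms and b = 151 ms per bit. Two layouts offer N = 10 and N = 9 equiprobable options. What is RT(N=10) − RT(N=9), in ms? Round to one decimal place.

20.8

RT(10) = 240 + 151·log₂(11) = 240 + 151·3.4594 = 762.3694 ms.
RT(9) = 240 + 151·log₂(10) = 240 + 151·3.3219 = 741.6069 ms.
Difference = 762.3694 − 741.6069 = 20.7625 ≈ 20.8 ms.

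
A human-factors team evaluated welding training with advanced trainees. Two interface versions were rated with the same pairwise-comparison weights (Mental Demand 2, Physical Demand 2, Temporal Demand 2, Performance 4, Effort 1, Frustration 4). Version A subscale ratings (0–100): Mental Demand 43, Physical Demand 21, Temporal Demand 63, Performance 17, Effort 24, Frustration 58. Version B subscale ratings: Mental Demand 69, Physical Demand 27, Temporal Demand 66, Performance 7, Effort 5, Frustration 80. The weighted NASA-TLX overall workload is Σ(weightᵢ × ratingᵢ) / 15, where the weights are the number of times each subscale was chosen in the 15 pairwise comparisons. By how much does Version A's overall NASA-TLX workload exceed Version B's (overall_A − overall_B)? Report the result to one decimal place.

-6.6

Version A weighted sum = 2·43 + 2·21 + 2·63 + 4·17 + 1·24 + 4·58 = 86 + 42 + 126 + 68 + 24 + 232 = 578; overall_A = 578/15 = 38.5333.
Version B weighted sum = 2·69 + 2·27 + 2·66 + 4·7 + 1·5 + 4·80 = 138 + 54 + 132 + 28 + 5 + 320 = 677; overall_B = 677/15 = 45.1333.
Difference = 38.5333 − 45.1333 = -6.6000 ≈ -6.6.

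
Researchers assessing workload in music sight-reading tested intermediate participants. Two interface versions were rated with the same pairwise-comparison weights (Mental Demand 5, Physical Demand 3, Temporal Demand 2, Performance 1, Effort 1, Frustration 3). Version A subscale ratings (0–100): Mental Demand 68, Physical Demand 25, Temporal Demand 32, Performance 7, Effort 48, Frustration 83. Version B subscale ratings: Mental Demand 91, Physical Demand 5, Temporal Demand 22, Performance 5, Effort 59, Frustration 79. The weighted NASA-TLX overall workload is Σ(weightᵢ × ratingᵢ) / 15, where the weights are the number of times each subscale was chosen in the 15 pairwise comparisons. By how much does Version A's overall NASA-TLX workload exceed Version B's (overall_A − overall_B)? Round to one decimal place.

-2.1

Version A weighted sum = 5·68 + 3·25 + 2·32 + 1·7 + 1·48 + 3·83 = 340 + 75 + 64 + 7 + 48 + 249 = 783; overall_A = 783/15 = 52.2000.
Version B weighted sum = 5·91 + 3·5 + 2·22 + 1·5 + 1·59 + 3·79 = 455 + 15 + 44 + 5 + 59 + 237 = 815; overall_B = 815/15 = 54.3333.
Difference = 52.2000 − 54.3333 = -2.1333 ≈ -2.1.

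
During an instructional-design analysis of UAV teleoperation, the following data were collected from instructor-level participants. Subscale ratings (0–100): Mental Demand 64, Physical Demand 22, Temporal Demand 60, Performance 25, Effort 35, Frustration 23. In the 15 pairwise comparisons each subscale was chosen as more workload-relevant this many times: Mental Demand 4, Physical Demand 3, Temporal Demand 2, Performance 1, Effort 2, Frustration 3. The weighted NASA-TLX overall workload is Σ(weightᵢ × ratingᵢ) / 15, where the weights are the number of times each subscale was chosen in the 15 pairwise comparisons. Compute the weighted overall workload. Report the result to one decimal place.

40.4

The tallies are the weights (they sum to 15).
Weighted sum = 4·64 + 3·22 + 2·60 + 1·25 + 2·35 + 3·23
            = 256 + 66 + 120 + 25 + 70 + 69 = 606.
Overall workload = 606 / 15 = 40.4000 ≈ 40.4.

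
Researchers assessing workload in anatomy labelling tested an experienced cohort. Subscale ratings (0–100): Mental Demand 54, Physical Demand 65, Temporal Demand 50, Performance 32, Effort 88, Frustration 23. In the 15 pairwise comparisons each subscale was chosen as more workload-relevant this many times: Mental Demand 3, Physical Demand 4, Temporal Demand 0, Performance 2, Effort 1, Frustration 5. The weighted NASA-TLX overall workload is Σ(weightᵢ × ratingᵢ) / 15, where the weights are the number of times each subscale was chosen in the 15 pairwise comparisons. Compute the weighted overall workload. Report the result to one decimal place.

The tallies are the weights (they sum to 15).
Weighted sum = 3·54 + 4·65 + 0·50 + 2·32 + 1·88 + 5·23
            = 162 + 260 + 0 + 64 + 88 + 115 = 689.
Overall workload = 689 / 15 = 45.9333 ≈ 45.9.

45.9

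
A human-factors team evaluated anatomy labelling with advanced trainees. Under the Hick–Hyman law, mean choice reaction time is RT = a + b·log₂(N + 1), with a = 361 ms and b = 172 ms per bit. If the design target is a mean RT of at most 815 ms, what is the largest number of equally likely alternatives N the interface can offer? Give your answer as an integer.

Set 361 + 172·log₂(N + 1) ≤ 815.
log₂(N + 1) ≤ (815 − 361) / 172 = 2.6395.
N + 1 ≤ 2^2.6395 = 6.2312.
N ≤ 5.2312, so the largest integer N is 5.

5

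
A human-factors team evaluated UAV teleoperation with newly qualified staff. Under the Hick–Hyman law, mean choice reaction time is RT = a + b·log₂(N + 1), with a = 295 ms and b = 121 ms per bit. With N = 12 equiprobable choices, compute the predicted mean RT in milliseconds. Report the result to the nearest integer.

log₂(12 + 1) = log₂(13) = 3.7004.
RT = 295 + 121 × 3.7004 = 295 + 447.7484 = 742.7484 ms.
≈ 743 ms.

743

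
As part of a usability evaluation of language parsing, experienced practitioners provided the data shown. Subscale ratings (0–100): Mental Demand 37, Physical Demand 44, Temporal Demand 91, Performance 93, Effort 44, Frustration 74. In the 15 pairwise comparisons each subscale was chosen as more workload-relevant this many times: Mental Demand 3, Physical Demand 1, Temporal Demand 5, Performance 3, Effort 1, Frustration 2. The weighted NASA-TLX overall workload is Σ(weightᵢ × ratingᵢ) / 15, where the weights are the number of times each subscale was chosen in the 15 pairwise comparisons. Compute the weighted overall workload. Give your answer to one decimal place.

72.1

The tallies are the weights (they sum to 15).
Weighted sum = 3·37 + 1·44 + 5·91 + 3·93 + 1·44 + 2·74
            = 111 + 44 + 455 + 279 + 44 + 148 = 1081.
Overall workload = 1081 / 15 = 72.0667 ≈ 72.1.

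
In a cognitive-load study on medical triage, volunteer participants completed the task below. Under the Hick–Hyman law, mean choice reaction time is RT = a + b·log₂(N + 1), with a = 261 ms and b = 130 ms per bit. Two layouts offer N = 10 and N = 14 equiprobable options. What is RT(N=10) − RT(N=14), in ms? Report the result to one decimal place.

-58.2

RT(10) = 261 + 130·log₂(11) = 261 + 130·3.4594 = 710.7220 ms.
RT(14) = 261 + 130·log₂(15) = 261 + 130·3.9069 = 768.8970 ms.
Difference = 710.7220 − 768.8970 = -58.1750 ≈ -58.2 ms.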